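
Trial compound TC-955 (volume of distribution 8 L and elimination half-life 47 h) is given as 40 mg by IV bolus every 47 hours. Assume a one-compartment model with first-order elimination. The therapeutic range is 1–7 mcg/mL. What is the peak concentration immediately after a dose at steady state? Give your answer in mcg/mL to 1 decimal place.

10.0 mcg/mL

The dosing interval is 1 half-life, so f = 2^(−1) = 0.5.
At steady state, R = 1/(1 − 0.5) = 2/1.
Single-dose peak C₀ = D/Vd = 40/8 = 5 mcg/mL.
Steady-state peak Cmax,ss = C₀·R = 5 × 2/1 ≈ 10.000 mcg/mL.
Peak 10.0 mcg/mL vs MTC 7 mcg/mL: exceeds toxic threshold.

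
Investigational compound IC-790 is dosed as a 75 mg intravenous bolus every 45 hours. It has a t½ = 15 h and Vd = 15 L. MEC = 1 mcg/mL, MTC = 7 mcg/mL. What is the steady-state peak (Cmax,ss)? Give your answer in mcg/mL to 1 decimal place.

The dosing interval is 3 half-lives, so f = 2^(−3) = 0.125.
Accumulation ratio R = 1/(1 − f) = 1/0.875 = 8/7.
Single-dose peak C₀ = D/Vd = 75/15 = 5 mcg/mL.
Steady-state peak Cmax,ss = C₀·R = 5 × 8/7 ≈ 5.714 mcg/mL.
Peak 5.7 mcg/mL vs MTC 7 mcg/mL: below toxic threshold.

5.7 mcg/mL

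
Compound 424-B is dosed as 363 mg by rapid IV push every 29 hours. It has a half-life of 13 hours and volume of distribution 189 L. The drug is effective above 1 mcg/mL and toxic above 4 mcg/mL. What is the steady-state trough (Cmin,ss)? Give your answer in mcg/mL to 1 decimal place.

0.5 mcg/mL

Over one 29-h interval, 29/13 ≈ 2.2308 half-lives elapse, leaving f ≈ 0.2130 of each dose.
Each bolus raises the concentration by D/Vd = 363/189 ≈ 1.921 mcg/mL.
Steady-state trough Cmin,ss = C₀·f/(1−f) ≈ 1.921 × 0.2130/0.7870 ≈ 0.520 mcg/mL.
Trough 0.5 mcg/mL vs MEC 1 mcg/mL: subtherapeutic.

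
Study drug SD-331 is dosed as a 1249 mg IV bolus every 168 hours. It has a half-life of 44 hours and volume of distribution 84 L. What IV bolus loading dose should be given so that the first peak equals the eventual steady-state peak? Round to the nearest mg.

f = (1/2)^(168/44) ≈ 0.070895; accumulation ratio R = 1/(1−f) ≈ 1.07630.
Loading dose to hit Cmax,ss on first dose: D_load = D_maint·R ≈ 1249 × 1.07630 ≈ 1344.30 mg.

1344 mg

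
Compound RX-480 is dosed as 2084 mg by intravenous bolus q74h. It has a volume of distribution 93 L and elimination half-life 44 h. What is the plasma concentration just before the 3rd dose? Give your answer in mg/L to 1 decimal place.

9.2 mg/L

f = (1/2)^(τ/t½) = (1/2)^(74/44) ≈ 0.3117.
C₀ = D/Vd = 2084/93 ≈ 22.409 mg/L.
Before the 3rd dose, 2 doses have been given. Superposition: Cmin = C₀·(f + f²).
≈ 22.409 × (0.3117 + 0.0972) ≈ 22.409 × 0.4089 ≈ 9.163 mg/L.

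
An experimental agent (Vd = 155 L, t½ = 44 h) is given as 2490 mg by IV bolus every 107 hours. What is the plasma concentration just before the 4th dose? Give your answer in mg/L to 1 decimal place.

f = (1/2)^(τ/t½) = (1/2)^(107/44) ≈ 0.1853.
C₀ = D/Vd = 2490/155 ≈ 16.065 mg/L.
Before the 4th dose, 3 doses have been given. Superposition: Cmin = C₀·(f + f² + … + f^3).
≈ 16.065 × (0.1853 + 0.0343 + 0.0064) ≈ 16.065 × 0.2260 ≈ 3.631 mg/L.

3.6 mg/L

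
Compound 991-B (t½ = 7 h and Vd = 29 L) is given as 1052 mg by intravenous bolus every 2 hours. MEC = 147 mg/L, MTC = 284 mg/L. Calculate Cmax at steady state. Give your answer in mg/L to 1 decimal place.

201.9 mg/L

τ/t½ = 2/7 ≈ 0.28571, so fraction remaining f = (1/2)^(2/7) ≈ 0.8203.
At steady state, accumulation factor R = 1/(1 − e^(−kτ)) ≈ 5.5648.
Each bolus raises the concentration by D/Vd = 1052/29 ≈ 36.276 mg/L.
Steady-state peak Cmax,ss = C₀·R ≈ 36.276 × 5.5648 ≈ 201.869 mg/L.
Peak 201.9 mg/L vs MTC 284 mg/L: below toxic threshold.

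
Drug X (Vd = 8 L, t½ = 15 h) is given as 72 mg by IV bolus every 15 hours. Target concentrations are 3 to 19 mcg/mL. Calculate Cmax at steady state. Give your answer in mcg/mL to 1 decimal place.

τ = 15 h = 1 half-life, so f = (1/2)^1 = 0.5.
Accumulation ratio R = 1/(1 − f) = 1/0.5 = 2/1.
Single-dose peak C₀ = D/Vd = 72/8 = 9 mcg/mL.
Steady-state peak Cmax,ss = C₀·R = 9 × 2/1 ≈ 18.000 mcg/mL.
Peak 18.0 mcg/mL vs MTC 19 mcg/mL: below toxic threshold.

18.0 mcg/mL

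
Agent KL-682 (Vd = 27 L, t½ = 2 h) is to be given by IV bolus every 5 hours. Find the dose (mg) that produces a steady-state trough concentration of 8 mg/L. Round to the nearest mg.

1006 mg

τ/t½ = 5/2 ≈ 2.5, so f = (1/2)^(5/2) ≈ 0.176777.
Cmin,ss = (D/Vd)·f/(1−f), so D = Cmin,ss·Vd·(1−f)/f.
D = 8 × 27 × (1−f)/f ≈ 8 × 27 × 4.65684 ≈ 1005.88 mg.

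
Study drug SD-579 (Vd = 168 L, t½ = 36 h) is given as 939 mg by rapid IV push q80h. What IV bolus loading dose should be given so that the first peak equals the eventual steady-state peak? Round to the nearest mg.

f = (1/2)^(80/36) ≈ 0.214311; accumulation ratio R = 1/(1−f) ≈ 1.27277.
Loading dose to hit Cmax,ss on first dose: D_load = D_maint·R ≈ 939 × 1.27277 ≈ 1195.13 mg.

1195 mg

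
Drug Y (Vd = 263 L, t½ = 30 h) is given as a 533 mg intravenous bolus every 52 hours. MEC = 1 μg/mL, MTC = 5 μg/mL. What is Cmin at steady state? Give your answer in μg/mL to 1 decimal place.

0.9 μg/mL

Over one 52-h interval, 52/30 ≈ 1.7333 half-lives elapse, leaving f ≈ 0.3008 of each dose.
Accumulation ratio R = 1/(1 − f) ≈ 1/0.6992 ≈ 1.4302.
Single-dose peak C₀ = D/Vd = 533/263 ≈ 2.027 μg/mL.
Cmax,ss = C₀/(1 − f) ≈ 2.027/0.6992 ≈ 2.899 μg/mL.
One interval later, Cmin,ss = Cmax,ss·e^(−kτ) ≈ 2.899 × 0.3008 ≈ 0.872 μg/mL.
Trough 0.9 μg/mL vs MEC 1 μg/mL: subtherapeutic.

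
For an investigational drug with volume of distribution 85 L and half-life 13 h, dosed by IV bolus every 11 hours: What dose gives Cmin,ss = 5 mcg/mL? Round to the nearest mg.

339 mg

τ/t½ = 11/13 ≈ 0.84615, so f = (1/2)^(11/13) ≈ 0.556266.
Cmin,ss = (D/Vd)·f/(1−f), so D = Cmin,ss·Vd·(1−f)/f.
D = 5 × 85 × (1−f)/f ≈ 5 × 85 × 0.79770 ≈ 339.02 mg.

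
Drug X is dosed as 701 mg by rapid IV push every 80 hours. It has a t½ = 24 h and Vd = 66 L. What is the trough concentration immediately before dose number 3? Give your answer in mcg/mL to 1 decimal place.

f = (1/2)^(τ/t½) = (1/2)^(80/24) ≈ 0.0992.
C₀ = D/Vd = 701/66 ≈ 10.621 mcg/mL.
Before the 3rd dose, 2 doses have been given. Superposition: Cmin = C₀·(f + f²).
≈ 10.621 × (0.0992 + 0.0098) ≈ 10.621 × 0.1090 ≈ 1.158 mcg/mL.

1.2 mcg/mL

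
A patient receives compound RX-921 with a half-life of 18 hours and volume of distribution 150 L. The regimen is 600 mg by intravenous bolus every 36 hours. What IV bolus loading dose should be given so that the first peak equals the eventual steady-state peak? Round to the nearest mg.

f = (1/2)^(36/18) ≈ 0.250000; accumulation ratio R = 1/(1−f) ≈ 1.33333.
Loading dose to hit Cmax,ss on first dose: D_load = D_maint·R ≈ 600 × 1.33333 ≈ 800.00 mg.

800 mg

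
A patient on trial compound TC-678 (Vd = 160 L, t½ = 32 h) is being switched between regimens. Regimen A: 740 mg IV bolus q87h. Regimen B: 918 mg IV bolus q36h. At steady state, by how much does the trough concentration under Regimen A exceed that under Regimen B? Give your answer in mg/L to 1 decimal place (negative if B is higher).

-4.0 mg/L

Regimen A: f = (1/2)^(87/32) ≈ 0.1519; Cmin,ss = (740/160)·f/(1−f) ≈ 0.828 mg/L.
Regimen B: f = (1/2)^(36/32) ≈ 0.4585; Cmin,ss = (918/160)·f/(1−f) ≈ 4.858 mg/L.
Difference ≈ 0.828 − 4.858 ≈ -4.030 mg/L.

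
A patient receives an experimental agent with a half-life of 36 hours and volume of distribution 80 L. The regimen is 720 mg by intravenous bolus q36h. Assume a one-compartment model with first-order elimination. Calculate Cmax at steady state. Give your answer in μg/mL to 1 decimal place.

The dosing interval is 1 half-life, so f = 2^(−1) = 0.5.
At steady state, R = 1/(1 − 0.5) = 2/1.
Single-dose peak C₀ = D/Vd = 720/80 = 9 μg/mL.
Steady-state peak Cmax,ss = C₀·R = 9 × 2/1 ≈ 18.000 μg/mL.

18.0 μg/mL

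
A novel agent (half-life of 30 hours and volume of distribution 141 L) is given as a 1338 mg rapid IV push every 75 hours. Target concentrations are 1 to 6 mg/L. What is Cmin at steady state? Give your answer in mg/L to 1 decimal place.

Over one 75-h interval, 75/30 ≈ 2.5 half-lives elapse, leaving f ≈ 0.1768 of each dose.
Accumulation ratio R = 1/(1 − f) ≈ 1/0.8232 ≈ 1.2148.
Single-dose peak C₀ = D/Vd = 1338/141 ≈ 9.489 mg/L.
Cmax,ss = C₀/(1 − f) ≈ 9.489/0.8232 ≈ 11.527 mg/L.
Steady-state trough Cmin,ss = Cmax,ss·f ≈ 11.527 × 0.1768 ≈ 2.038 mg/L.
Trough 2.0 mg/L vs MEC 1 mg/L: adequate.

2.0 mg/L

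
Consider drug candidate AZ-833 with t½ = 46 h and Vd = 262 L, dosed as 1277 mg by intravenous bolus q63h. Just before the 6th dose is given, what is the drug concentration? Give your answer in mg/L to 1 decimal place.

3.1 mg/L

f = (1/2)^(τ/t½) = (1/2)^(63/46) ≈ 0.3870.
C₀ = D/Vd = 1277/262 ≈ 4.874 mg/L.
Before the 6th dose, 5 doses have been given. Superposition: Cmin = C₀·(f + f² + … + f^5).
≈ 4.874 × (0.3870 + 0.1498 + 0.0580 + 0.0224 + 0.0087) ≈ 4.874 × 0.6259 ≈ 3.051 mg/L.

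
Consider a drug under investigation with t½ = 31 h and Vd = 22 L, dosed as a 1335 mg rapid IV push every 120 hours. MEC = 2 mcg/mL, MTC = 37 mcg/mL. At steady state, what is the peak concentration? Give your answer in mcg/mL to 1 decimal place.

65.1 mcg/mL

Over one 120-h interval, 120/31 ≈ 3.871 half-lives elapse, leaving f ≈ 0.0683 of each dose.
At steady state, accumulation factor R = 1/(1 − e^(−kτ)) ≈ 1.0733.
Single-dose peak C₀ = D/Vd = 1335/22 ≈ 60.682 mcg/mL.
Steady-state peak Cmax,ss = C₀·R ≈ 60.682 × 1.0733 ≈ 65.130 mcg/mL.
Peak 65.1 mcg/mL vs MTC 37 mcg/mL: exceeds toxic threshold.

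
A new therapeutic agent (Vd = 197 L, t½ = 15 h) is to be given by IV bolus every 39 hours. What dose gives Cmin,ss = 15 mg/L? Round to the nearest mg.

14961 mg

τ/t½ = 39/15 ≈ 2.6, so f = (1/2)^(39/15) ≈ 0.164938.
Cmin,ss = (D/Vd)·f/(1−f), so D = Cmin,ss·Vd·(1−f)/f.
D = 15 × 197 × (1−f)/f ≈ 15 × 197 × 5.06288 ≈ 14960.81 mg.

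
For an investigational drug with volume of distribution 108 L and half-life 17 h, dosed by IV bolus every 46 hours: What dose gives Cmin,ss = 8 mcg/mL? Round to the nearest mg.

τ/t½ = 46/17 ≈ 2.7059, so f = (1/2)^(46/17) ≈ 0.153267.
Cmin,ss = (D/Vd)·f/(1−f), so D = Cmin,ss·Vd·(1−f)/f.
D = 8 × 108 × (1−f)/f ≈ 8 × 108 × 5.52456 ≈ 4773.22 mg.

4773 mg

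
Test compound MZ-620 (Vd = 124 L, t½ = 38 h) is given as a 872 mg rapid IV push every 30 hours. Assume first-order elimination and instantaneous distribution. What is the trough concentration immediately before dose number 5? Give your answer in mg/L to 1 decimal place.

8.6 mg/L

f = (1/2)^(τ/t½) = (1/2)^(30/38) ≈ 0.5786.
C₀ = D/Vd = 872/124 ≈ 7.032 mg/L.
Before the 5th dose, 4 doses have been given. Superposition: Cmin = C₀·(f + f² + … + f^4).
≈ 7.032 × (0.5786 + 0.3348 + 0.1937 + 0.1121) ≈ 7.032 × 1.2192 ≈ 8.573 mg/L.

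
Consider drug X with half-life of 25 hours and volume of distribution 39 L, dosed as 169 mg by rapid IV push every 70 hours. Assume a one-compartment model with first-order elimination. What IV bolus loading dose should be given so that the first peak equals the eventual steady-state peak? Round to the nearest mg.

f = (1/2)^(70/25) ≈ 0.143587; accumulation ratio R = 1/(1−f) ≈ 1.16766.
Loading dose to hit Cmax,ss on first dose: D_load = D_maint·R ≈ 169 × 1.16766 ≈ 197.33 mg.

197 mg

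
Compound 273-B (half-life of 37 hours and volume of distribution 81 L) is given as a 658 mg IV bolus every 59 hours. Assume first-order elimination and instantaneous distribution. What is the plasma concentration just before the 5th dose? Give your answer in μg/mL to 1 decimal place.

f = (1/2)^(τ/t½) = (1/2)^(59/37) ≈ 0.3311.
C₀ = D/Vd = 658/81 ≈ 8.123 μg/mL.
Before the 5th dose, 4 doses have been given. Superposition: Cmin = C₀·(f + f² + … + f^4).
≈ 8.123 × (0.3311 + 0.1096 + 0.0363 + 0.0120) ≈ 8.123 × 0.4890 ≈ 3.972 μg/mL.

4.0 μg/mL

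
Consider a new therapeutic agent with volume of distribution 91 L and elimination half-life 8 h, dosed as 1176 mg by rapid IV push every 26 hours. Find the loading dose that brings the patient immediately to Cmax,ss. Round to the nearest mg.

f = (1/2)^(26/8) ≈ 0.105112; accumulation ratio R = 1/(1−f) ≈ 1.11746.
Loading dose to hit Cmax,ss on first dose: D_load = D_maint·R ≈ 1176 × 1.11746 ≈ 1314.13 mg.

1314 mg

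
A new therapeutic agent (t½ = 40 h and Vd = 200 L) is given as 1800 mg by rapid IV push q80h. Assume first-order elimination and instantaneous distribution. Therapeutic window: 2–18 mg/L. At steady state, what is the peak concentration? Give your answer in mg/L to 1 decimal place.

12.0 mg/L

τ = 80 h = 2 half-lives, so f = (1/2)^2 = 0.25.
At steady state, R = 1/(1 − 0.25) = 4/3.
Single-dose peak C₀ = D/Vd = 1800/200 = 9 mg/L.
Steady-state peak Cmax,ss = C₀·R = 9 × 4/3 ≈ 12.000 mg/L.
Peak 12.0 mg/L vs MTC 18 mg/L: below toxic threshold.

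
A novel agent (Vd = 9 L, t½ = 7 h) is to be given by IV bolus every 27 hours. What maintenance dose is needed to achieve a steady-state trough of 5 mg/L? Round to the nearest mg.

607 mg

τ/t½ = 27/7 ≈ 3.8571, so f = (1/2)^(27/7) ≈ 0.069006.
Cmin,ss = (D/Vd)·f/(1−f), so D = Cmin,ss·Vd·(1−f)/f.
D = 5 × 9 × (1−f)/f ≈ 5 × 9 × 13.49149 ≈ 607.12 mg.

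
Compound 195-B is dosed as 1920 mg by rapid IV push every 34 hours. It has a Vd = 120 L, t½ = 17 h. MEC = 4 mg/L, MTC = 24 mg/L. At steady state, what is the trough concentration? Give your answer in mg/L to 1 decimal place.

The dosing interval is 2 half-lives, so f = 2^(−2) = 0.25.
Accumulation ratio R = 1/(1 − f) = 1/0.75 = 4/3.
Single-dose peak C₀ = D/Vd = 1920/120 = 16 mg/L.
Steady-state peak Cmax,ss = C₀·R = 16 × 4/3 ≈ 21.333 mg/L.
Steady-state trough Cmin,ss = Cmax,ss·f ≈ 21.333 × 0.25 ≈ 5.333 mg/L.
Trough 5.3 mg/L vs MEC 4 mg/L: adequate.

5.3 mg/L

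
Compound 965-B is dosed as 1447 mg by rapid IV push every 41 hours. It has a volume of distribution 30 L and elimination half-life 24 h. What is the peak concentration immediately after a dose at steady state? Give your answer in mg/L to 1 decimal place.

69.5 mg/L

τ/t½ = 41/24 ≈ 1.7083, so fraction remaining f = (1/2)^(41/24) ≈ 0.3060.
At steady state, accumulation factor R = 1/(1 − e^(−kτ)) ≈ 1.4409.
Each bolus raises the concentration by D/Vd = 1447/30 ≈ 48.233 mg/L.
Steady-state peak Cmax,ss = C₀·R ≈ 48.233 × 1.4409 ≈ 69.499 mg/L.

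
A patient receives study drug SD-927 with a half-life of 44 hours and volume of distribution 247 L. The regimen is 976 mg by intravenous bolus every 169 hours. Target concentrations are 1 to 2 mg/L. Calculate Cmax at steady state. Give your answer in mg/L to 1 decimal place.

k = ln2/t½ = ln2/44 ≈ 0.015753 h⁻¹; fraction remaining f = e^(−kτ) = e^(−0.015753×169) ≈ 0.0698.
Accumulation ratio R = 1/(1 − f) ≈ 1/0.9302 ≈ 1.0750.
Each bolus raises the concentration by D/Vd = 976/247 ≈ 3.951 mg/L.
Steady-state peak Cmax,ss = C₀·R ≈ 3.951 × 1.0750 ≈ 4.247 mg/L.
Peak 4.2 mg/L vs MTC 2 mg/L: exceeds toxic threshold.

4.2 mg/L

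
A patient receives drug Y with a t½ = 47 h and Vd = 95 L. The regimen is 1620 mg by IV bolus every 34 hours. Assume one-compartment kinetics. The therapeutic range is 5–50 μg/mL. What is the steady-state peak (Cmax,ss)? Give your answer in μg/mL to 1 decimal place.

43.2 μg/mL

Over one 34-h interval, 34/47 ≈ 0.7234 half-lives elapse, leaving f ≈ 0.6057 of each dose.
Accumulation ratio R = 1/(1 − f) ≈ 1/0.3943 ≈ 2.5361.
Single-dose peak C₀ = D/Vd = 1620/95 ≈ 17.053 μg/mL.
Cmax,ss = C₀/(1 − f) ≈ 17.053/0.3943 ≈ 43.249 μg/mL.
Peak 43.2 μg/mL vs MTC 50 μg/mL: below toxic threshold.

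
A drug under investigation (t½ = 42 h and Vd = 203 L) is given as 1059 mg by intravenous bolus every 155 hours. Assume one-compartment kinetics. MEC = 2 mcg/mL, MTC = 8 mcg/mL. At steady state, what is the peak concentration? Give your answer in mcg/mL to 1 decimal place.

5.7 mcg/mL

Over one 155-h interval, 155/42 ≈ 3.6905 half-lives elapse, leaving f ≈ 0.0775 of each dose.
Accumulation ratio R = 1/(1 − f) ≈ 1/0.9225 ≈ 1.0840.
Single-dose peak C₀ = D/Vd = 1059/203 ≈ 5.217 mcg/mL.
Steady-state peak Cmax,ss = C₀·R ≈ 5.217 × 1.0840 ≈ 5.655 mcg/mL.
Peak 5.7 mcg/mL vs MTC 8 mcg/mL: below toxic threshold.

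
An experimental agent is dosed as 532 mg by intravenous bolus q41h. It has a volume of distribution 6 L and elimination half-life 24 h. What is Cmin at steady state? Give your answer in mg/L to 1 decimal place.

k = ln2/t½ = ln2/24 ≈ 0.028881 h⁻¹; fraction remaining f = e^(−kτ) = e^(−0.028881×41) ≈ 0.3060.
At steady state, accumulation factor R = 1/(1 − e^(−kτ)) ≈ 1.4409.
Single-dose peak C₀ = D/Vd = 532/6 ≈ 88.667 mg/L.
Steady-state peak Cmax,ss = C₀·R ≈ 88.667 × 1.4409 ≈ 127.760 mg/L.
Steady-state trough Cmin,ss = Cmax,ss·f ≈ 127.760 × 0.3060 ≈ 39.095 mg/L.

39.1 mg/L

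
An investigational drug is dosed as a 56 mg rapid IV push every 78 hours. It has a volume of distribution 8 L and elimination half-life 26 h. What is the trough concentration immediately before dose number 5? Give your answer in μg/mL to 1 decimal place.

1.0 μg/mL

f = (1/2)^(τ/t½) = (1/2)^(78/26) ≈ 0.1250.
C₀ = D/Vd = 56/8 ≈ 7.000 μg/mL.
Before the 5th dose, 4 doses have been given. Superposition: Cmin = C₀·(f + f² + … + f^4).
≈ 7.000 × (0.1250 + 0.0156 + 0.0020 + 0.0002) ≈ 7.000 × 0.1428 ≈ 1.000 μg/mL.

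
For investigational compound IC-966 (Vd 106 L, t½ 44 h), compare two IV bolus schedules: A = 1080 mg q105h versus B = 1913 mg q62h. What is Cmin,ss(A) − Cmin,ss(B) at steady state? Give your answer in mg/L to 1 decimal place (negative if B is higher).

-8.5 mg/L

Regimen A: f = (1/2)^(105/44) ≈ 0.1913; Cmin,ss = (1080/106)·f/(1−f) ≈ 2.410 mg/L.
Regimen B: f = (1/2)^(62/44) ≈ 0.3765; Cmin,ss = (1913/106)·f/(1−f) ≈ 10.898 mg/L.
Difference ≈ 2.410 − 10.898 ≈ -8.488 mg/L.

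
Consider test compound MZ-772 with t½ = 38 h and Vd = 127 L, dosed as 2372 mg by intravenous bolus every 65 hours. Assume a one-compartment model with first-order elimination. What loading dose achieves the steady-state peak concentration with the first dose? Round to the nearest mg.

f = (1/2)^(65/38) ≈ 0.305549; accumulation ratio R = 1/(1−f) ≈ 1.43999.
Loading dose to hit Cmax,ss on first dose: D_load = D_maint·R ≈ 2372 × 1.43999 ≈ 3415.66 mg.

3416 mg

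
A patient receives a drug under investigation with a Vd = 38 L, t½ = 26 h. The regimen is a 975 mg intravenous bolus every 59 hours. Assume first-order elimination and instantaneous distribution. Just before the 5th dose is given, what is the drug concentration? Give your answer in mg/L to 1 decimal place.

6.7 mg/L

f = (1/2)^(τ/t½) = (1/2)^(59/26) ≈ 0.2074.
C₀ = D/Vd = 975/38 ≈ 25.658 mg/L.
Before the 5th dose, 4 doses have been given. Superposition: Cmin = C₀·(f + f² + … + f^4).
≈ 25.658 × (0.2074 + 0.0430 + 0.0089 + 0.0019) ≈ 25.658 × 0.2612 ≈ 6.702 mg/L.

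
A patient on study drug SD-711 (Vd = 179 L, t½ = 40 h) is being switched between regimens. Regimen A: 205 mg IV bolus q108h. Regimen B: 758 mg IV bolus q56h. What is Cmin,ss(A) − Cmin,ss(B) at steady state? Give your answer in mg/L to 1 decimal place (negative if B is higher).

Regimen A: f = (1/2)^(108/40) ≈ 0.1539; Cmin,ss = (205/179)·f/(1−f) ≈ 0.208 mg/L.
Regimen B: f = (1/2)^(56/40) ≈ 0.3789; Cmin,ss = (758/179)·f/(1−f) ≈ 2.583 mg/L.
Difference ≈ 0.208 − 2.583 ≈ -2.375 mg/L.

-2.4 mg/L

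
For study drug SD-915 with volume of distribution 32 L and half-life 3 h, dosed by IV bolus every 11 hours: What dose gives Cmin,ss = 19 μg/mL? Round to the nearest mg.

τ/t½ = 11/3 ≈ 3.6667, so f = (1/2)^(11/3) ≈ 0.078745.
Cmin,ss = (D/Vd)·f/(1−f), so D = Cmin,ss·Vd·(1−f)/f.
D = 19 × 32 × (1−f)/f ≈ 19 × 32 × 11.69922 ≈ 7113.13 mg.

7113 mg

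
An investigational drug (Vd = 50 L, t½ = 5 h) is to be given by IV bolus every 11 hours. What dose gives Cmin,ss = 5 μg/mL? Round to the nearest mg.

899 mg

τ/t½ = 11/5 ≈ 2.2, so f = (1/2)^(11/5) ≈ 0.217638.
Cmin,ss = (D/Vd)·f/(1−f), so D = Cmin,ss·Vd·(1−f)/f.
D = 5 × 50 × (1−f)/f ≈ 5 × 50 × 3.59479 ≈ 898.70 mg.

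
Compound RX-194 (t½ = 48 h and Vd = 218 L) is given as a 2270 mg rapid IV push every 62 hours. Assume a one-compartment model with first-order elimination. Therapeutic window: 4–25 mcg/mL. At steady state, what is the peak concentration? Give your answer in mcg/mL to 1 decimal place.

Over one 62-h interval, 62/48 ≈ 1.2917 half-lives elapse, leaving f ≈ 0.4085 of each dose.
Accumulation ratio R = 1/(1 − f) ≈ 1/0.5915 ≈ 1.6906.
Each bolus raises the concentration by D/Vd = 2270/218 ≈ 10.413 mcg/mL.
Steady-state peak Cmax,ss = C₀·R ≈ 10.413 × 1.6906 ≈ 17.604 mcg/mL.
Peak 17.6 mcg/mL vs MTC 25 mcg/mL: below toxic threshold.

17.6 mcg/mL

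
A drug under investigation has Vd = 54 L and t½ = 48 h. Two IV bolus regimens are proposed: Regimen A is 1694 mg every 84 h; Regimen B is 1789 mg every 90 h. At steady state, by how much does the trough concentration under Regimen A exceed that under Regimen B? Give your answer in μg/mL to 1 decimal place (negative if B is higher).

Regimen A: f = (1/2)^(84/48) ≈ 0.2973; Cmin,ss = (1694/54)·f/(1−f) ≈ 13.272 μg/mL.
Regimen B: f = (1/2)^(90/48) ≈ 0.2726; Cmin,ss = (1789/54)·f/(1−f) ≈ 12.416 μg/mL.
Difference ≈ 13.272 − 12.416 ≈ 0.856 μg/mL.

0.9 μg/mL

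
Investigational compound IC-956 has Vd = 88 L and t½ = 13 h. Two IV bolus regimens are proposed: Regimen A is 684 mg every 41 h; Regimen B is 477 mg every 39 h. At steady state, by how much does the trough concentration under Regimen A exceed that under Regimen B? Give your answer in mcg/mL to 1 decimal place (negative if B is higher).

Regimen A: f = (1/2)^(41/13) ≈ 0.1124; Cmin,ss = (684/88)·f/(1−f) ≈ 0.984 mcg/mL.
Regimen B: f = (1/2)^(39/13) ≈ 0.1250; Cmin,ss = (477/88)·f/(1−f) ≈ 0.774 mcg/mL.
Difference ≈ 0.984 − 0.774 ≈ 0.210 mcg/mL.

0.2 mcg/mL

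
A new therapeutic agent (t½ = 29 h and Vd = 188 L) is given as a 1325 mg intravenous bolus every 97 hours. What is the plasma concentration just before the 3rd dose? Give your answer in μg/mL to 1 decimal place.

0.8 μg/mL

f = (1/2)^(τ/t½) = (1/2)^(97/29) ≈ 0.0984.
C₀ = D/Vd = 1325/188 ≈ 7.048 μg/mL.
Before the 3rd dose, 2 doses have been given. Superposition: Cmin = C₀·(f + f²).
≈ 7.048 × (0.0984 + 0.0097) ≈ 7.048 × 0.1081 ≈ 0.762 μg/mL.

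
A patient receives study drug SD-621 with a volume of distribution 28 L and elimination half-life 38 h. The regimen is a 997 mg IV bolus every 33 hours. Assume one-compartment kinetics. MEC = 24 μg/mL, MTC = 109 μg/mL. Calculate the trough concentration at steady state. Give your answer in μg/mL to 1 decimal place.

43.1 μg/mL

τ/t½ = 33/38 ≈ 0.86842, so fraction remaining f = (1/2)^(33/38) ≈ 0.5477.
Single-dose peak C₀ = D/Vd = 997/28 ≈ 35.607 μg/mL.
Steady-state trough Cmin,ss = C₀·f/(1−f) ≈ 35.607 × 0.5477/0.4523 ≈ 43.117 μg/mL.
Trough 43.1 μg/mL vs MEC 24 μg/mL: adequate.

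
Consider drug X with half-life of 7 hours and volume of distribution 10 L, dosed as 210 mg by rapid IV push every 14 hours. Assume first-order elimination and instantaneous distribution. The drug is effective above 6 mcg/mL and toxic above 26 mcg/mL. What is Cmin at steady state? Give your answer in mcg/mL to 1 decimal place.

τ = 14 h = 2 half-lives, so f = (1/2)^2 = 0.25.
Accumulation ratio R = 1/(1 − f) = 1/0.75 = 4/3.
Single-dose peak C₀ = D/Vd = 210/10 = 21 mcg/mL.
Steady-state peak Cmax,ss = C₀·R = 21 × 4/3 ≈ 28.000 mcg/mL.
Steady-state trough Cmin,ss = Cmax,ss·f ≈ 28.000 × 0.25 ≈ 7.000 mcg/mL.
Trough 7.0 mcg/mL vs MEC 6 mcg/mL: adequate.

7.0 mcg/mL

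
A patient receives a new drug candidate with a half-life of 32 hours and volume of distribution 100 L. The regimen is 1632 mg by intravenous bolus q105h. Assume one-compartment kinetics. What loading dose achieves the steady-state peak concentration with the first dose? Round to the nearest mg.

1819 mg

f = (1/2)^(105/32) ≈ 0.102860; accumulation ratio R = 1/(1−f) ≈ 1.11465.
Loading dose to hit Cmax,ss on first dose: D_load = D_maint·R ≈ 1632 × 1.11465 ≈ 1819.11 mg.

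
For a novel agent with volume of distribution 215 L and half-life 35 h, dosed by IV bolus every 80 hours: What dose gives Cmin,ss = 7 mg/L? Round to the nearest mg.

τ/t½ = 80/35 ≈ 2.2857, so f = (1/2)^(80/35) ≈ 0.205084.
Cmin,ss = (D/Vd)·f/(1−f), so D = Cmin,ss·Vd·(1−f)/f.
D = 7 × 215 × (1−f)/f ≈ 7 × 215 × 3.87605 ≈ 5833.46 mg.

5833 mg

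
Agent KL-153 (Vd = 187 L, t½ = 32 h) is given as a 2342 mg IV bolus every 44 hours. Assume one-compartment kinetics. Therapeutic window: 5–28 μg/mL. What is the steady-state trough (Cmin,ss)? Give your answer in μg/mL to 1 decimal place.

Over one 44-h interval, 44/32 ≈ 1.375 half-lives elapse, leaving f ≈ 0.3856 of each dose.
Accumulation ratio R = 1/(1 − f) ≈ 1/0.6144 ≈ 1.6276.
Single-dose peak C₀ = D/Vd = 2342/187 ≈ 12.524 μg/mL.
Steady-state peak Cmax,ss = C₀·R ≈ 12.524 × 1.6276 ≈ 20.384 μg/mL.
Steady-state trough Cmin,ss = Cmax,ss·f ≈ 20.384 × 0.3856 ≈ 7.860 μg/mL.
Trough 7.9 μg/mL vs MEC 5 μg/mL: adequate.

7.9 μg/mL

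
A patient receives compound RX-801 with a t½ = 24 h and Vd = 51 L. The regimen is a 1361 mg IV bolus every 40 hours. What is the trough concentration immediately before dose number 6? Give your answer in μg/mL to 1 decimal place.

12.2 μg/mL

f = (1/2)^(τ/t½) = (1/2)^(40/24) ≈ 0.3150.
C₀ = D/Vd = 1361/51 ≈ 26.686 μg/mL.
Before the 6th dose, 5 doses have been given. Superposition: Cmin = C₀·(f + f² + … + f^5).
≈ 26.686 × (0.3150 + 0.0992 + 0.0313 + 0.0098 + 0.0031) ≈ 26.686 × 0.4584 ≈ 12.233 μg/mL.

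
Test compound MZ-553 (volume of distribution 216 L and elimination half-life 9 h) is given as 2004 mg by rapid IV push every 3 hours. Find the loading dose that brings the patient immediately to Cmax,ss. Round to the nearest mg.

9714 mg

f = (1/2)^(3/9) ≈ 0.793701; accumulation ratio R = 1/(1−f) ≈ 4.84733.
Loading dose to hit Cmax,ss on first dose: D_load = D_maint·R ≈ 2004 × 4.84733 ≈ 9714.05 mg.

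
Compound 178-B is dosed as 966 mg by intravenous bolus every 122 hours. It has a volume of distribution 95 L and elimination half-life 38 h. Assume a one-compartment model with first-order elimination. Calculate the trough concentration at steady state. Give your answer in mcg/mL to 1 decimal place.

1.2 mcg/mL

k = ln2/t½ = ln2/38 ≈ 0.018241 h⁻¹; fraction remaining f = e^(−kτ) = e^(−0.018241×122) ≈ 0.1080.
Single-dose peak C₀ = D/Vd = 966/95 ≈ 10.168 mcg/mL.
Steady-state trough Cmin,ss = C₀·f/(1−f) ≈ 10.168 × 0.1080/0.8920 ≈ 1.231 mcg/mL.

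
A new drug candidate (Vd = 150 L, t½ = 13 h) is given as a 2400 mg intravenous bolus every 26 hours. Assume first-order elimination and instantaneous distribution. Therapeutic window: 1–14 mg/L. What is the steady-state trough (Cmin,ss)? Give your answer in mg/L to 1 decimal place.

5.3 mg/L

The dosing interval is 2 half-lives, so f = 2^(−2) = 0.25.
Accumulation ratio R = 1/(1 − f) = 1/0.75 = 4/3.
Single-dose peak C₀ = D/Vd = 2400/150 = 16 mg/L.
Steady-state peak Cmax,ss = C₀·R = 16 × 4/3 ≈ 21.333 mg/L.
Steady-state trough Cmin,ss = Cmax,ss·f ≈ 21.333 × 0.25 ≈ 5.333 mg/L.
Trough 5.3 mg/L vs MEC 1 mg/L: adequate.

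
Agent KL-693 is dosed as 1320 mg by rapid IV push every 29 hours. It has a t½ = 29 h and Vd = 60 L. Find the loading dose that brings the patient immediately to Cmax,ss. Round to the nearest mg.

2640 mg

f = (1/2)^(29/29) ≈ 0.500000; accumulation ratio R = 1/(1−f) ≈ 2.00000.
Loading dose to hit Cmax,ss on first dose: D_load = D_maint·R ≈ 1320 × 2.00000 ≈ 2640.00 mg.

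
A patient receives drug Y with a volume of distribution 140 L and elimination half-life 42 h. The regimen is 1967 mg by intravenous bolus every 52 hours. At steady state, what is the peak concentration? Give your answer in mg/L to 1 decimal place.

24.4 mg/L

k = ln2/t½ = ln2/42 ≈ 0.016504 h⁻¹; fraction remaining f = e^(−kτ) = e^(−0.016504×52) ≈ 0.4239.
Accumulation ratio R = 1/(1 − f) ≈ 1/0.5761 ≈ 1.7358.
Single-dose peak C₀ = D/Vd = 1967/140 ≈ 14.050 mg/L.
Cmax,ss = C₀/(1 − f) ≈ 14.050/0.5761 ≈ 24.388 mg/L.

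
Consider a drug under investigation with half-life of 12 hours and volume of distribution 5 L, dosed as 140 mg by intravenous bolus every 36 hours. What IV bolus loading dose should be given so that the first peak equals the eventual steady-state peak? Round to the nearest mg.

f = (1/2)^(36/12) ≈ 0.125000; accumulation ratio R = 1/(1−f) ≈ 1.14286.
Loading dose to hit Cmax,ss on first dose: D_load = D_maint·R ≈ 140 × 1.14286 ≈ 160.00 mg.

160 mg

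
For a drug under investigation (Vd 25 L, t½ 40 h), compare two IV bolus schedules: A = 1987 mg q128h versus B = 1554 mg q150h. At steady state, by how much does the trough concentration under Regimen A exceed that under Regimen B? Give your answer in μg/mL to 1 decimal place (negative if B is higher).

Regimen A: f = (1/2)^(128/40) ≈ 0.1088; Cmin,ss = (1987/25)·f/(1−f) ≈ 9.703 μg/mL.
Regimen B: f = (1/2)^(150/40) ≈ 0.0743; Cmin,ss = (1554/25)·f/(1−f) ≈ 4.989 μg/mL.
Difference ≈ 9.703 − 4.989 ≈ 4.714 μg/mL.

4.7 μg/mL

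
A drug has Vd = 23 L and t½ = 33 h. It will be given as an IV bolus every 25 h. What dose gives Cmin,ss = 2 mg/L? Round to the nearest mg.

32 mg

τ/t½ = 25/33 ≈ 0.75758, so f = (1/2)^(25/33) ≈ 0.591489.
Cmin,ss = (D/Vd)·f/(1−f), so D = Cmin,ss·Vd·(1−f)/f.
D = 2 × 23 × (1−f)/f ≈ 2 × 23 × 0.69065 ≈ 31.77 mg.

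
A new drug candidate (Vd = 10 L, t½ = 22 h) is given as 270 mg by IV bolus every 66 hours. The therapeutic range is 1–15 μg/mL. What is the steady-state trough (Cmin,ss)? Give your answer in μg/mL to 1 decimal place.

τ = 66 h = 3 half-lives, so f = (1/2)^3 = 0.125.
Accumulation ratio R = 1/(1 − f) = 1/0.875 = 8/7.
Single-dose peak C₀ = D/Vd = 270/10 = 27 μg/mL.
Steady-state peak Cmax,ss = C₀·R = 27 × 8/7 ≈ 30.857 μg/mL.
Steady-state trough Cmin,ss = Cmax,ss·f ≈ 30.857 × 0.125 ≈ 3.857 μg/mL.
Trough 3.9 μg/mL vs MEC 1 μg/mL: adequate.

3.9 μg/mL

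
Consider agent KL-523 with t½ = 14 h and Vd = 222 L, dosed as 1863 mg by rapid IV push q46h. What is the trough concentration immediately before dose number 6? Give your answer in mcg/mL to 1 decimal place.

f = (1/2)^(τ/t½) = (1/2)^(46/14) ≈ 0.1025.
C₀ = D/Vd = 1863/222 ≈ 8.392 mcg/mL.
Before the 6th dose, 5 doses have been given. Superposition: Cmin = C₀·(f + f² + … + f^5).
≈ 8.392 × (0.1025 + 0.0105 + 0.0011 + 0.0001 + 0.0000) ≈ 8.392 × 0.1142 ≈ 0.958 mcg/mL.

1.0 mcg/mL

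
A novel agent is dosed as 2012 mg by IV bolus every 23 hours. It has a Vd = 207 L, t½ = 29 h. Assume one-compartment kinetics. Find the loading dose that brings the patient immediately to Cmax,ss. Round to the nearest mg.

f = (1/2)^(23/29) ≈ 0.577101; accumulation ratio R = 1/(1−f) ≈ 2.36463.
Loading dose to hit Cmax,ss on first dose: D_load = D_maint·R ≈ 2012 × 2.36463 ≈ 4757.64 mg.

4758 mg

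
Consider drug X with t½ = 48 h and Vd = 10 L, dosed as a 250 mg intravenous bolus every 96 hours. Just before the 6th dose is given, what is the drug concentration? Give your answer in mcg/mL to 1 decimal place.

8.3 mcg/mL

f = (1/2)^(τ/t½) = (1/2)^(96/48) ≈ 0.2500.
C₀ = D/Vd = 250/10 ≈ 25.000 mcg/mL.
Before the 6th dose, 5 doses have been given. Superposition: Cmin = C₀·(f + f² + … + f^5).
≈ 25.000 × (0.2500 + 0.0625 + 0.0156 + 0.0039 + 0.0010) ≈ 25.000 × 0.3330 ≈ 8.325 mcg/mL.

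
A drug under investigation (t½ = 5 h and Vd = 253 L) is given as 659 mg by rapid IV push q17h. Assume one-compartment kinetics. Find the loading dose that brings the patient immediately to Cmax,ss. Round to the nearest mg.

f = (1/2)^(17/5) ≈ 0.094732; accumulation ratio R = 1/(1−f) ≈ 1.10465.
Loading dose to hit Cmax,ss on first dose: D_load = D_maint·R ≈ 659 × 1.10465 ≈ 727.96 mg.

728 mg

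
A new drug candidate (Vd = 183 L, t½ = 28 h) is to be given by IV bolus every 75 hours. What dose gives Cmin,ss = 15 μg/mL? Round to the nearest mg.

14829 mg

τ/t½ = 75/28 ≈ 2.6786, so f = (1/2)^(75/28) ≈ 0.156196.
Cmin,ss = (D/Vd)·f/(1−f), so D = Cmin,ss·Vd·(1−f)/f.
D = 15 × 183 × (1−f)/f ≈ 15 × 183 × 5.40221 ≈ 14829.07 mg.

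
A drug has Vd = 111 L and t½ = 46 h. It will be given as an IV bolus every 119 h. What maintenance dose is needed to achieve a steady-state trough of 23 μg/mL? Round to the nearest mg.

τ/t½ = 119/46 ≈ 2.587, so f = (1/2)^(119/46) ≈ 0.166436.
Cmin,ss = (D/Vd)·f/(1−f), so D = Cmin,ss·Vd·(1−f)/f.
D = 23 × 111 × (1−f)/f ≈ 23 × 111 × 5.00832 ≈ 12786.24 mg.

12786 mg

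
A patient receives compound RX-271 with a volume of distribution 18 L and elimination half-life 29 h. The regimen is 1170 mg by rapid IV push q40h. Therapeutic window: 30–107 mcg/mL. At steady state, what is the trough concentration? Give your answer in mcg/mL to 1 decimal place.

40.6 mcg/mL

τ/t½ = 40/29 ≈ 1.3793, so fraction remaining f = (1/2)^(40/29) ≈ 0.3844.
Single-dose peak C₀ = D/Vd = 1170/18 ≈ 65.000 mcg/mL.
Steady-state trough Cmin,ss = C₀·f/(1−f) ≈ 65.000 × 0.3844/0.6156 ≈ 40.588 mcg/mL.
Trough 40.6 mcg/mL vs MEC 30 mcg/mL: adequate.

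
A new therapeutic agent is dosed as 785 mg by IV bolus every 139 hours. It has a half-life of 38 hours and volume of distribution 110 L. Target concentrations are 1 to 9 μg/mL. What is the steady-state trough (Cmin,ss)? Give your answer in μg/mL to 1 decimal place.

0.6 μg/mL

τ/t½ = 139/38 ≈ 3.6579, so fraction remaining f = (1/2)^(139/38) ≈ 0.0792.
Accumulation ratio R = 1/(1 − f) ≈ 1/0.9208 ≈ 1.0860.
Single-dose peak C₀ = D/Vd = 785/110 ≈ 7.136 μg/mL.
Steady-state peak Cmax,ss = C₀·R ≈ 7.136 × 1.0860 ≈ 7.750 μg/mL.
Steady-state trough Cmin,ss = Cmax,ss·f ≈ 7.750 × 0.0792 ≈ 0.614 μg/mL.
Trough 0.6 μg/mL vs MEC 1 μg/mL: subtherapeutic.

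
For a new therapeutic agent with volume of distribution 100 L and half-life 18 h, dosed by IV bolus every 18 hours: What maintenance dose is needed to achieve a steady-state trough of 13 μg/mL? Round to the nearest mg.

1300 mg

τ/t½ = 18/18 ≈ 1, so f = (1/2)^(18/18) ≈ 0.500000.
Cmin,ss = (D/Vd)·f/(1−f), so D = Cmin,ss·Vd·(1−f)/f.
D = 13 × 100 × (1−f)/f ≈ 13 × 100 × 1.00000 ≈ 1300.00 mg.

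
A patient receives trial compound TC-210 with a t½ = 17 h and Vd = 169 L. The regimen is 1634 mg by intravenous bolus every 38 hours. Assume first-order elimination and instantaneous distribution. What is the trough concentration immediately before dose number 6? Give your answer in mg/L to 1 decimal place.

2.6 mg/L

f = (1/2)^(τ/t½) = (1/2)^(38/17) ≈ 0.2124.
C₀ = D/Vd = 1634/169 ≈ 9.669 mg/L.
Before the 6th dose, 5 doses have been given. Superposition: Cmin = C₀·(f + f² + … + f^5).
≈ 9.669 × (0.2124 + 0.0451 + 0.0096 + 0.0020 + 0.0004) ≈ 9.669 × 0.2695 ≈ 2.606 mg/L.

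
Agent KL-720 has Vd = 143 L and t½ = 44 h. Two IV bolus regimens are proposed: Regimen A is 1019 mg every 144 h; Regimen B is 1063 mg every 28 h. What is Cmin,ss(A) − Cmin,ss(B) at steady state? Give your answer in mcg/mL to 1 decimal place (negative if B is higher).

-12.6 mcg/mL

Regimen A: f = (1/2)^(144/44) ≈ 0.1035; Cmin,ss = (1019/143)·f/(1−f) ≈ 0.823 mcg/mL.
Regimen B: f = (1/2)^(28/44) ≈ 0.6433; Cmin,ss = (1063/143)·f/(1−f) ≈ 13.406 mcg/mL.
Difference ≈ 0.823 − 13.406 ≈ -12.583 mcg/mL.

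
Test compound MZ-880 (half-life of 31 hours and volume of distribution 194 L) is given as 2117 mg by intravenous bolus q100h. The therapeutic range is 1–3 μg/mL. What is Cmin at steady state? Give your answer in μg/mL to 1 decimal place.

k = ln2/t½ = ln2/31 ≈ 0.022360 h⁻¹; fraction remaining f = e^(−kτ) = e^(−0.022360×100) ≈ 0.1069.
At steady state, accumulation factor R = 1/(1 − e^(−kτ)) ≈ 1.1197.
Single-dose peak C₀ = D/Vd = 2117/194 ≈ 10.912 μg/mL.
Cmax,ss = C₀/(1 − f) ≈ 10.912/0.8931 ≈ 12.218 μg/mL.
One interval later, Cmin,ss = Cmax,ss·e^(−kτ) ≈ 12.218 × 0.1069 ≈ 1.306 μg/mL.
Trough 1.3 μg/mL vs MEC 1 μg/mL: adequate.

1.3 μg/mL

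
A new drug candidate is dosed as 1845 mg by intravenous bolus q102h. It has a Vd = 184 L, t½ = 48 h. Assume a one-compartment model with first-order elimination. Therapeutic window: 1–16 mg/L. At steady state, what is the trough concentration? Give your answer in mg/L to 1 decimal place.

τ/t½ = 102/48 ≈ 2.125, so fraction remaining f = (1/2)^(102/48) ≈ 0.2293.
Single-dose peak C₀ = D/Vd = 1845/184 ≈ 10.027 mg/L.
Steady-state trough Cmin,ss = C₀·f/(1−f) ≈ 10.027 × 0.2293/0.7707 ≈ 2.983 mg/L.
Trough 3.0 mg/L vs MEC 1 mg/L: adequate.

3.0 mg/L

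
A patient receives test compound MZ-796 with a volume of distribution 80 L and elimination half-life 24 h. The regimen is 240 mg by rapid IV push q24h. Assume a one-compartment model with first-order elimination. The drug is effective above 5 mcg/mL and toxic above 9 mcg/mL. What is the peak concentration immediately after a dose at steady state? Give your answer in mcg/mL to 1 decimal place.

6.0 mcg/mL

τ = 24 h = 1 half-life, so f = (1/2)^1 = 0.5.
At steady state, R = 1/(1 − 0.5) = 2/1.
Single-dose peak C₀ = D/Vd = 240/80 = 3 mcg/mL.
Steady-state peak Cmax,ss = C₀·R = 3 × 2/1 ≈ 6.000 mcg/mL.
Peak 6.0 mcg/mL vs MTC 9 mcg/mL: below toxic threshold.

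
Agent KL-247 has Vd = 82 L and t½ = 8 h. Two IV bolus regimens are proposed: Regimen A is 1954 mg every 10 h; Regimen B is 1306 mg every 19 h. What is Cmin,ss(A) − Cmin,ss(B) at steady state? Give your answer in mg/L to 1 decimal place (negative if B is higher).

13.5 mg/L

Regimen A: f = (1/2)^(10/8) ≈ 0.4204; Cmin,ss = (1954/82)·f/(1−f) ≈ 17.284 mg/L.
Regimen B: f = (1/2)^(19/8) ≈ 0.1928; Cmin,ss = (1306/82)·f/(1−f) ≈ 3.804 mg/L.
Difference ≈ 17.284 − 3.804 ≈ 13.480 mg/L.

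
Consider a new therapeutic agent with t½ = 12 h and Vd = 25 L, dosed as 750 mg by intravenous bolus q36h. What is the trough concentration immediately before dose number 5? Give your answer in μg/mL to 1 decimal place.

4.3 μg/mL

f = (1/2)^(τ/t½) = (1/2)^(36/12) ≈ 0.1250.
C₀ = D/Vd = 750/25 ≈ 30.000 μg/mL.
Before the 5th dose, 4 doses have been given. Superposition: Cmin = C₀·(f + f² + … + f^4).
≈ 30.000 × (0.1250 + 0.0156 + 0.0020 + 0.0002) ≈ 30.000 × 0.1428 ≈ 4.284 μg/mL.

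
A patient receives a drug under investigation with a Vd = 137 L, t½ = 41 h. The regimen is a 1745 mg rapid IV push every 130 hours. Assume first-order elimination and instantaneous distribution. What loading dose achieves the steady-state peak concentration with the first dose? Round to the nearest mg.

f = (1/2)^(130/41) ≈ 0.111049; accumulation ratio R = 1/(1−f) ≈ 1.12492.
Loading dose to hit Cmax,ss on first dose: D_load = D_maint·R ≈ 1745 × 1.12492 ≈ 1962.99 mg.

1963 mg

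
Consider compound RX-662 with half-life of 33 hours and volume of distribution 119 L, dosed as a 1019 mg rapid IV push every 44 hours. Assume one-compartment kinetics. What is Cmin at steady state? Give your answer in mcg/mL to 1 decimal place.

5.6 mcg/mL

Over one 44-h interval, 44/33 ≈ 1.3333 half-lives elapse, leaving f ≈ 0.3969 of each dose.
Accumulation ratio R = 1/(1 − f) ≈ 1/0.6031 ≈ 1.6581.
Each bolus raises the concentration by D/Vd = 1019/119 ≈ 8.563 mcg/mL.
Cmax,ss = C₀/(1 − f) ≈ 8.563/0.6031 ≈ 14.198 mcg/mL.
One interval later, Cmin,ss = Cmax,ss·e^(−kτ) ≈ 14.198 × 0.3969 ≈ 5.635 mcg/mL.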